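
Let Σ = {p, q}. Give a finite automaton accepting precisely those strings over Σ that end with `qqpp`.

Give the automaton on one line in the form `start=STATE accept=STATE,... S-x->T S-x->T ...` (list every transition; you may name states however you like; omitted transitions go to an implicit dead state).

start=A accept=E A-p->A A-q->B B-p->A B-q->C C-p->D C-q->C D-p->E D-q->B E-p->A E-q->B

Remember how much of `qqpp` the current input suffix matches. State A means no match yet; B means the last symbol is `q`; C means the last 2 symbols are `qq`; D means the last 3 symbols are `qqp`; E means the last 4 symbols are `qqpp`. Only E accepts. On a mismatch, fall back to the longest proper suffix that is still a prefix of `qqpp`.
With 5 states:
       p  q 
>  A   A  B 
   B   A  C 
   C   D  C 
   D   E  B 
 * E   A  B 
(> = start, * = accepting)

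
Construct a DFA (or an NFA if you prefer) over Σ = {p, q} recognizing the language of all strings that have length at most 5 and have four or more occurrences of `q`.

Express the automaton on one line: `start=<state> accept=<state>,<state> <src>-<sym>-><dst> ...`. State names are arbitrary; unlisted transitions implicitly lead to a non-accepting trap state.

start=A accept=J,K A-p->B A-q->C B-p->D B-q->E C-p->E C-q->F D-p->D D-q->D E-p->D E-q->G F-p->G F-q->H G-p->D G-q->I H-p->I H-q->J I-p->D I-q->K J-p->K J-q->K K-p->D K-q->D

Handle the two conditions separately and then intersect. The first has 7 states tracking the input length, saturating at 6; the second has 6 states tracking the count of `q`s, saturating at 5. A product state is a pair (one from each), accepting exactly when both do. Minimizing collapses redundant product states.
With 11 states:
       p  q 
>  A   B  C 
   B   D  E 
   C   E  F 
   D   D  D 
   E   D  G 
   F   G  H 
   G   D  I 
   H   I  J 
   I   D  K 
 * J   K  K 
 * K   D  D 
(> = start, * = accepting)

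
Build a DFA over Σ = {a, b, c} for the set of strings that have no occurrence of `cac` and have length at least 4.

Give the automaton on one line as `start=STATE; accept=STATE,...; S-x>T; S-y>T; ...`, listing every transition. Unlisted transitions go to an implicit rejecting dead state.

start=s0; accept=s10,s11,s12,s14,s15,s16; s0-a>s1; s0-b>s1; s0-c>s2; s1-a>s3; s1-b>s3; s1-c>s4; s2-a>s5; s2-b>s3; s2-c>s4; s3-a>s6; s3-b>s6; s3-c>s7; s4-a>s8; s4-b>s6; s4-c>s7; s5-a>s6; s5-b>s6; s5-c>s9; s6-a>s10; s6-b>s10; s6-c>s11; s7-a>s12; s7-b>s10; s7-c>s11; s8-a>s10; s8-b>s10; s8-c>s13; s9-a>s13; s9-b>s13; s9-c>s13; s10-a>s14; s10-b>s14; s10-c>s15; s11-a>s16; s11-b>s14; s11-c>s15; s12-a>s14; s12-b>s14; s12-c>s17; s13-a>s17; s13-b>s17; s13-c>s17; s14-a>s14; s14-b>s14; s14-c>s15; s15-a>s16; s15-b>s14; s15-c>s15; s16-a>s14; s16-b>s14; s16-c>s17; s17-a>s17; s17-b>s17; s17-c>s17

Build one automaton per condition and run them in lockstep. The first has 4 states tracking partial matches of the forbidden pattern `cac`; the second has 6 states tracking the input length, saturating at 5. A product state is a pair (one from each), accepting exactly when both do.
18 states suffice.
          a    b    c  
>  s0     s1   s1   s2 
   s1     s3   s3   s4 
   s2     s5   s3   s4 
   s3     s6   s6   s7 
   s4     s8   s6   s7 
   s5     s6   s6   s9 
   s6    s10  s10  s11 
   s7    s12  s10  s11 
   s8    s10  s10  s13 
   s9    s13  s13  s13 
 * s10   s14  s14  s15 
 * s11   s16  s14  s15 
 * s12   s14  s14  s17 
   s13   s17  s17  s17 
 * s14   s14  s14  s15 
 * s15   s16  s14  s15 
 * s16   s14  s14  s17 
   s17   s17  s17  s17 
(> = start, * = accepting)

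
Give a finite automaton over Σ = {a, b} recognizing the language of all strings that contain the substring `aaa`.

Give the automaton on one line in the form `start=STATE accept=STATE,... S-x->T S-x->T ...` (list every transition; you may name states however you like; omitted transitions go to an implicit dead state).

Track how much of `aaa` has been matched so far: state q0 is no progress, q3 is the absorbing accept state reached once `aaa` has occurred. Intermediate states record partial matches; on a mismatch, fall back to the longest reusable overlap.
        a   b  
>  q0   q1  q0 
   q1   q2  q0 
   q2   q3  q0 
 * q3   q3  q3 
(> = start, * = accepting)

start=q0 accept=q3 q0-a->q1 q0-b->q0 q1-a->q2 q1-b->q0 q2-a->q3 q2-b->q0 q3-a->q3 q3-b->q3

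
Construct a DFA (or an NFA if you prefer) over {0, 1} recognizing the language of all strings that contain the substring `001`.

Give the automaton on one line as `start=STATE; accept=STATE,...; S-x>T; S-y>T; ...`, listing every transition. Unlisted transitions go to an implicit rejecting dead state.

Track how much of `001` has been matched so far: state s0 is no progress, s3 is the absorbing accept state reached once `001` has occurred. Intermediate states record partial matches; on a mismatch, fall back to the longest reusable overlap.
        0   1  
>  s0   s1  s0 
   s1   s2  s0 
   s2   s2  s3 
 * s3   s3  s3 
(> = start, * = accepting)

start=s0; accept=s3; s0-0>s1; s0-1>s0; s1-0>s2; s1-1>s0; s2-0>s2; s2-1>s3; s3-0>s3; s3-1>s3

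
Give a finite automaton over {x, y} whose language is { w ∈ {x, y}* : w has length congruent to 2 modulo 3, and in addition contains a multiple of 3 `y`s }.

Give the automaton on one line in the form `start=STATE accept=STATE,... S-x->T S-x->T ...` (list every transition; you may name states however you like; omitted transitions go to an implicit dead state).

start=S0 accept=S3 S0-x->S1 S0-y->S2 S1-x->S3 S1-y->S4 S2-x->S4 S2-y->S5 S3-x->S0 S3-y->S6 S4-x->S6 S4-y->S7 S5-x->S7 S5-y->S0 S6-x->S2 S6-y->S8 S7-x->S8 S7-y->S1 S8-x->S5 S8-y->S3

Handle the two conditions separately and then intersect. The first has 3 states tracking the input length modulo 3; the second has 3 states tracking the count of `y`s modulo 3. A product state is a pair (one from each), accepting exactly when both do.
9 states suffice.
        x   y  
>  S0   S1  S2 
   S1   S3  S4 
   S2   S4  S5 
 * S3   S0  S6 
   S4   S6  S7 
   S5   S7  S0 
   S6   S2  S8 
   S7   S8  S1 
   S8   S5  S3 
(> = start, * = accepting)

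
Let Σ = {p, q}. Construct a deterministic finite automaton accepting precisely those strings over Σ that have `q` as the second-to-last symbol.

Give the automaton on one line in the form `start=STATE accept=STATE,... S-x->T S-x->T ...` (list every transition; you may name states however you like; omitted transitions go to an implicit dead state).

start=S0 accept=S5,S6 S0-p->S1 S0-q->S2 S1-p->S3 S1-q->S4 S2-p->S5 S2-q->S6 S3-p->S3 S3-q->S4 S4-p->S5 S4-q->S6 S5-p->S3 S5-q->S4 S6-p->S5 S6-q->S6

Because acceptance depends on a position counted from the end, the machine has to buffer the most recent 2 symbols. Make each state the string of the last up-to-2 symbols read; on input `x` shift the window left and append `x`. Accept when the buffered window has length 2 and begins with `q`.
A 7-state machine:
        p   q  
>  S0   S1  S2 
   S1   S3  S4 
   S2   S5  S6 
   S3   S3  S4 
   S4   S5  S6 
 * S5   S3  S4 
 * S6   S5  S6 
(> = start, * = accepting)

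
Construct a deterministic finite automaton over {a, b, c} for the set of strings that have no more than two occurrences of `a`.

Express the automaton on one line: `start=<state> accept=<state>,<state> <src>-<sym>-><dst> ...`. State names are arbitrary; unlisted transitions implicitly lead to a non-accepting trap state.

Only the number of `a`s matters, and only up to 3. Make a chain S0 → S1 → S2 → S3 advanced by each `a` (with S3 absorbing); every other symbol self-loops. The accepting set is {S0, S1, S2}.
        a   b   c  
>* S0   S1  S0  S0 
 * S1   S2  S1  S1 
 * S2   S3  S2  S2 
   S3   S3  S3  S3 
(> = start, * = accepting)

start=S0 accept=S0,S1,S2 S0-a->S1 S0-b->S0 S0-c->S0 S1-a->S2 S1-b->S1 S1-c->S1 S2-a->S3 S2-b->S2 S2-c->S2 S3-a->S3 S3-b->S3 S3-c->S3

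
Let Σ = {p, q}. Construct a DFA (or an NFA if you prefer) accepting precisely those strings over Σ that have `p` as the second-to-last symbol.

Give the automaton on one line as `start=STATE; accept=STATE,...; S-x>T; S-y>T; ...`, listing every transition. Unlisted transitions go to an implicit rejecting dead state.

start=A; accept=D,E; A-p>B; A-q>C; B-p>D; B-q>E; C-p>F; C-q>G; D-p>D; D-q>E; E-p>F; E-q>G; F-p>D; F-q>E; G-p>F; G-q>G

A DFA must remember the last 2 symbols (since which symbol is second-to-last isn't known until the input ends). Use one state per possible window of the last ≤2 symbols; accept from those whose window starts with `p`.
7 states suffice.
       p  q 
>  A   B  C 
   B   D  E 
   C   F  G 
 * D   D  E 
 * E   F  G 
   F   D  E 
   G   F  G 
(> = start, * = accepting)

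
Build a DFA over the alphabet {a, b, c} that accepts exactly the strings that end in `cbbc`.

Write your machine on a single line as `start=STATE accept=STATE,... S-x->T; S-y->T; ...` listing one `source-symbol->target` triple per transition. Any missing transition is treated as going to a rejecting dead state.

start=s0; accept=s4; s0-a->s0; s0-b->s0; s0-c->s1; s1-a->s0; s1-b->s2; s1-c->s1; s2-a->s0; s2-b->s3; s2-c->s1; s3-a->s0; s3-b->s0; s3-c->s4; s4-a->s0; s4-b->s2; s4-c->s1

Remember how much of `cbbc` the current input suffix matches. State s0 means no match yet; s1 means the last symbol is `c`; s2 means the last 2 symbols are `cb`; s3 means the last 3 symbols are `cbb`; s4 means the last 4 symbols are `cbbc`. Only s4 accepts. On a mismatch, fall back to the longest proper suffix that is still a prefix of `cbbc`.
A 5-state machine:
        a   b   c  
>  s0   s0  s0  s1 
   s1   s0  s2  s1 
   s2   s0  s3  s1 
   s3   s0  s0  s4 
 * s4   s0  s2  s1 
(> = start, * = accepting)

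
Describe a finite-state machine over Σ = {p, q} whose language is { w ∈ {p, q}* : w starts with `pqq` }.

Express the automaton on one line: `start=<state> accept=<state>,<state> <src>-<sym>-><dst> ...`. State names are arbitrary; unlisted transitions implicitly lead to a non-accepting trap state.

Check the first 3 symbols one by one: A through C record how many have matched `pqq` so far; any wrong symbol goes to the dead state E. After all 3 match we enter the accepting sink D.
With 5 states:
       p  q 
>  A   B  E 
   B   E  C 
   C   E  D 
 * D   D  D 
   E   E  E 
(> = start, * = accepting)

start=A accept=D A-p->B A-q->E B-p->E B-q->C C-p->E C-q->D D-p->D D-q->D E-p->E E-q->E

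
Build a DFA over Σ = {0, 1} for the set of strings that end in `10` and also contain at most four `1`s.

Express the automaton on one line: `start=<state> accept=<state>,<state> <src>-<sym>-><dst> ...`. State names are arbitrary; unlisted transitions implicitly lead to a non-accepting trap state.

start=q0 accept=q2,q5,q8,q11 q0-0->q0 q0-1->q1 q1-0->q2 q1-1->q3 q2-0->q4 q2-1->q3 q3-0->q5 q3-1->q6 q4-0->q4 q4-1->q3 q5-0->q7 q5-1->q6 q6-0->q8 q6-1->q9 q7-0->q7 q7-1->q6 q8-0->q10 q8-1->q9 q9-0->q11 q9-1->q12 q10-0->q10 q10-1->q9 q11-0->q13 q11-1->q12 q12-0->q14 q12-1->q12 q13-0->q13 q13-1->q12 q14-0->q15 q14-1->q12 q15-0->q15 q15-1->q12

Build one automaton per condition and run them in lockstep. The first has 3 states tracking how much of the suffix `10` has currently been matched; the second has 6 states tracking the count of `1`s, saturating at 5. A product state is a pair (one from each), accepting exactly when both do.
A 16-state machine:
          0    1  
>  q0     q0   q1 
   q1     q2   q3 
 * q2     q4   q3 
   q3     q5   q6 
   q4     q4   q3 
 * q5     q7   q6 
   q6     q8   q9 
   q7     q7   q6 
 * q8    q10   q9 
   q9    q11  q12 
   q10   q10   q9 
 * q11   q13  q12 
   q12   q14  q12 
   q13   q13  q12 
   q14   q15  q12 
   q15   q15  q12 
(> = start, * = accepting)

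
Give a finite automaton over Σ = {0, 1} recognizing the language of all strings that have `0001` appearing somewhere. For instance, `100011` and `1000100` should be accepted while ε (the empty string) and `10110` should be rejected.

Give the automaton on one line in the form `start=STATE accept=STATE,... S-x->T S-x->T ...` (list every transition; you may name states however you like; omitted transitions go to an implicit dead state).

start=A accept=E A-0->B A-1->A B-0->C B-1->A C-0->D C-1->A D-0->D D-1->E E-0->E E-1->E

Track how much of `0001` has been matched so far: state A is no progress, E is the absorbing accept state reached once `0001` has occurred. Intermediate states record partial matches; on a mismatch, fall back to the longest reusable overlap.
5 states suffice.
       0  1 
>  A   B  A 
   B   C  A 
   C   D  A 
   D   D  E 
 * E   E  E 
(> = start, * = accepting)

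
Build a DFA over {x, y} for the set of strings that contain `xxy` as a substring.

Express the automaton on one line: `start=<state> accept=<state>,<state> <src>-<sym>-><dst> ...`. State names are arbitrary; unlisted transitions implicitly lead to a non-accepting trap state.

Track how much of `xxy` has been matched so far: state A is no progress, D is the absorbing accept state reached once `xxy` has occurred. Intermediate states record partial matches; on a mismatch, fall back to the longest reusable overlap.
4 states suffice.
       x  y 
>  A   B  A 
   B   C  A 
   C   C  D 
 * D   D  D 
(> = start, * = accepting)

start=A accept=D A-x->B A-y->A B-x->C B-y->A C-x->C C-y->D D-x->D D-y->D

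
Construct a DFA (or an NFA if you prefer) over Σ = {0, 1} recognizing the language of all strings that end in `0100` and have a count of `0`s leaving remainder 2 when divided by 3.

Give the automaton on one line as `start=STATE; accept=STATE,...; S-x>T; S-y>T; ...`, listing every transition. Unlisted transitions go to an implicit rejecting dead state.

start=q0; accept=q6; q0-0>q1; q0-1>q0; q1-0>q2; q1-1>q1; q2-0>q3; q2-1>q2; q3-0>q1; q3-1>q4; q4-0>q5; q4-1>q0; q5-0>q6; q5-1>q1; q6-0>q3; q6-1>q2

Handle the two conditions separately and then intersect. The first has 5 states tracking how much of the suffix `0100` has currently been matched; the second has 3 states tracking the count of `0`s modulo 3. A product state is a pair (one from each), accepting exactly when both do. After merging equivalent states the machine shrinks.
7 states suffice.
        0   1  
>  q0   q1  q0 
   q1   q2  q1 
   q2   q3  q2 
   q3   q1  q4 
   q4   q5  q0 
   q5   q6  q1 
 * q6   q3  q2 
(> = start, * = accepting)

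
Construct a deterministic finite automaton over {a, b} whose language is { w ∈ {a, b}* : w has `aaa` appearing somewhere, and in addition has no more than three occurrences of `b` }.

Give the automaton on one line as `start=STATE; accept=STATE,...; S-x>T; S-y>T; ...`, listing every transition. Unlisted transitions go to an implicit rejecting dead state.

start=S0; accept=S6,S10,S14,S16; S0-a>S1; S0-b>S2; S1-a>S3; S1-b>S2; S2-a>S4; S2-b>S5; S3-a>S6; S3-b>S2; S4-a>S7; S4-b>S5; S5-a>S8; S5-b>S9; S6-a>S6; S6-b>S10; S7-a>S10; S7-b>S5; S8-a>S11; S8-b>S9; S9-a>S12; S9-b>S13; S10-a>S10; S10-b>S14; S11-a>S14; S11-b>S9; S12-a>S15; S12-b>S13; S13-a>S13; S13-b>S13; S14-a>S14; S14-b>S16; S15-a>S16; S15-b>S13; S16-a>S16; S16-b>S13

Build one automaton per condition and run them in lockstep. One (4 states) tracks whether and how much of `aaa` has been seen; the other (5 states) tracks the count of `b`s, saturating at 4. Each combined state is a pair, one component from each; accept when both components accept. Equivalent product states are then merged.
          a    b  
>  S0     S1   S2 
   S1     S3   S2 
   S2     S4   S5 
   S3     S6   S2 
   S4     S7   S5 
   S5     S8   S9 
 * S6     S6  S10 
   S7    S10   S5 
   S8    S11   S9 
   S9    S12  S13 
 * S10   S10  S14 
   S11   S14   S9 
   S12   S15  S13 
   S13   S13  S13 
 * S14   S14  S16 
   S15   S16  S13 
 * S16   S16  S13 
(> = start, * = accepting)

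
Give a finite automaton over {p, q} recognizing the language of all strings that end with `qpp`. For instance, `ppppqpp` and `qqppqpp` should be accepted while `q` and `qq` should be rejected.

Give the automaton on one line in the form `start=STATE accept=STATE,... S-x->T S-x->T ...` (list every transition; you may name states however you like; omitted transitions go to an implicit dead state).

start=s0 accept=s3 s0-p->s0 s0-q->s1 s1-p->s2 s1-q->s1 s2-p->s3 s2-q->s1 s3-p->s0 s3-q->s1

Let each state record the length of the longest suffix of the input read so far that is also a prefix of `qpp`. s1 means the last symbol is `q`; s2 means the last 2 symbols are `qp`; s3 means the last 3 symbols are `qpp`. Accept only at s3, where the string currently ends in `qpp`.
        p   q  
>  s0   s0  s1 
   s1   s2  s1 
   s2   s3  s1 
 * s3   s0  s1 
(> = start, * = accepting)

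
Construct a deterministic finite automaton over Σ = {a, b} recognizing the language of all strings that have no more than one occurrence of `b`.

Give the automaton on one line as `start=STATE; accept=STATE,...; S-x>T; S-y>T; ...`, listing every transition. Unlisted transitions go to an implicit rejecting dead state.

Count `b`s, saturating at 2: state s0 means no `b` yet, s1 means one `b` seen, s2 means more than one. Each `b` increments (capped at s2); other symbols loop. Accept from {s0, s1}.
A 3-state machine:
        a   b  
>* s0   s0  s1 
 * s1   s1  s2 
   s2   s2  s2 
(> = start, * = accepting)

start=s0; accept=s0,s1; s0-a>s0; s0-b>s1; s1-a>s1; s1-b>s2; s2-a>s2; s2-b>s2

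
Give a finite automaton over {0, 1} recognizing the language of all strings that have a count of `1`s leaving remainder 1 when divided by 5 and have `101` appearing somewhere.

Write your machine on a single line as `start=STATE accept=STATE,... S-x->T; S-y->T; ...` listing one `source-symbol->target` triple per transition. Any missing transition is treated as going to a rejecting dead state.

Build one automaton per condition and run them in lockstep. One (5 states) tracks the count of `1`s modulo 5; the other (4 states) tracks whether and how much of `101` has been seen. Each combined state is a pair, one component from each; accept when both components accept.
20 states suffice.
          0    1  
>  q0     q0   q1 
   q1     q2   q3 
   q2     q4   q5 
   q3     q6   q7 
   q4     q4   q3 
   q5     q5   q8 
   q6     q9   q8 
   q7    q10  q11 
   q8     q8  q12 
   q9     q9   q7 
   q10   q13  q12 
   q11   q14  q15 
   q12   q12  q16 
   q13   q13  q11 
   q14   q17  q16 
   q15   q18   q1 
   q16   q16  q19 
   q17   q17  q15 
   q18    q0  q19 
 * q19   q19   q5 
(> = start, * = accepting)

start=q0; accept=q19; q0-0->q0; q0-1->q1; q1-0->q2; q1-1->q3; q2-0->q4; q2-1->q5; q3-0->q6; q3-1->q7; q4-0->q4; q4-1->q3; q5-0->q5; q5-1->q8; q6-0->q9; q6-1->q8; q7-0->q10; q7-1->q11; q8-0->q8; q8-1->q12; q9-0->q9; q9-1->q7; q10-0->q13; q10-1->q12; q11-0->q14; q11-1->q15; q12-0->q12; q12-1->q16; q13-0->q13; q13-1->q11; q14-0->q17; q14-1->q16; q15-0->q18; q15-1->q1; q16-0->q16; q16-1->q19; q17-0->q17; q17-1->q15; q18-0->q0; q18-1->q19; q19-0->q19; q19-1->q5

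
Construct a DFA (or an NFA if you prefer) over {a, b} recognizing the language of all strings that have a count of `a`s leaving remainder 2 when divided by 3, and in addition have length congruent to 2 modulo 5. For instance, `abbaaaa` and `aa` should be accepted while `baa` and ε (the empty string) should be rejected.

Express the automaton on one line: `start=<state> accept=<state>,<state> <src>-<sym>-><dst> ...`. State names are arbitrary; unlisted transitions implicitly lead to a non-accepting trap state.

start=S0 accept=S3 S0-a->S1 S0-b->S2 S1-a->S3 S1-b->S4 S2-a->S4 S2-b->S5 S3-a->S6 S3-b->S7 S4-a->S7 S4-b->S8 S5-a->S8 S5-b->S6 S6-a->S9 S6-b->S10 S7-a->S10 S7-b->S11 S8-a->S11 S8-b->S9 S9-a->S12 S9-b->S13 S10-a->S13 S10-b->S0 S11-a->S0 S11-b->S12 S12-a->S2 S12-b->S14 S13-a->S14 S13-b->S1 S14-a->S5 S14-b->S3

Handle the two conditions separately and then intersect. The first has 3 states tracking the count of `a`s modulo 3; the second has 5 states tracking the input length modulo 5. A product state is a pair (one from each), accepting exactly when both do.
          a    b  
>  S0     S1   S2 
   S1     S3   S4 
   S2     S4   S5 
 * S3     S6   S7 
   S4     S7   S8 
   S5     S8   S6 
   S6     S9  S10 
   S7    S10  S11 
   S8    S11   S9 
   S9    S12  S13 
   S10   S13   S0 
   S11    S0  S12 
   S12    S2  S14 
   S13   S14   S1 
   S14    S5   S3 
(> = start, * = accepting)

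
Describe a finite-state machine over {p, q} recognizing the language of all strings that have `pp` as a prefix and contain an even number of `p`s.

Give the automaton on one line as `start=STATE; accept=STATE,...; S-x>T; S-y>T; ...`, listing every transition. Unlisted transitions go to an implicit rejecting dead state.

start=S0; accept=S3; S0-p>S1; S0-q>S2; S1-p>S3; S1-q>S2; S2-p>S2; S2-q>S2; S3-p>S4; S3-q>S3; S4-p>S3; S4-q>S4

Build one automaton per condition and run them in lockstep. The first has 4 states tracking whether the input so far still matches the prefix `pp`; the second has 2 states tracking the count of `p`s modulo 2. A product state is a pair (one from each), accepting exactly when both do. Minimizing collapses redundant product states.
5 states suffice.
        p   q  
>  S0   S1  S2 
   S1   S3  S2 
   S2   S2  S2 
 * S3   S4  S3 
   S4   S3  S4 
(> = start, * = accepting)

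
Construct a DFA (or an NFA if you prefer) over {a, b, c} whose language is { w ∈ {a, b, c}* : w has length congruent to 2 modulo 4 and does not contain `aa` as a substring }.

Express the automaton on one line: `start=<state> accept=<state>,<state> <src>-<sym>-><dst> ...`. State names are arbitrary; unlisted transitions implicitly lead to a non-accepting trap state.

start=q0 accept=q4,q5 q0-a->q1 q0-b->q2 q0-c->q2 q1-a->q3 q1-b->q4 q1-c->q4 q2-a->q5 q2-b->q4 q2-c->q4 q3-a->q6 q3-b->q6 q3-c->q6 q4-a->q7 q4-b->q8 q4-c->q8 q5-a->q6 q5-b->q8 q5-c->q8 q6-a->q9 q6-b->q9 q6-c->q9 q7-a->q9 q7-b->q0 q7-c->q0 q8-a->q10 q8-b->q0 q8-c->q0 q9-a->q11 q9-b->q11 q9-c->q11 q10-a->q11 q10-b->q2 q10-c->q2 q11-a->q3 q11-b->q3 q11-c->q3

Handle the two conditions separately and then intersect. The first has 4 states tracking the input length modulo 4; the second has 3 states tracking partial matches of the forbidden pattern `aa`. A product state is a pair (one from each), accepting exactly when both do.
12 states suffice.
          a    b    c  
>  q0     q1   q2   q2 
   q1     q3   q4   q4 
   q2     q5   q4   q4 
   q3     q6   q6   q6 
 * q4     q7   q8   q8 
 * q5     q6   q8   q8 
   q6     q9   q9   q9 
   q7     q9   q0   q0 
   q8    q10   q0   q0 
   q9    q11  q11  q11 
   q10   q11   q2   q2 
   q11    q3   q3   q3 
(> = start, * = accepting)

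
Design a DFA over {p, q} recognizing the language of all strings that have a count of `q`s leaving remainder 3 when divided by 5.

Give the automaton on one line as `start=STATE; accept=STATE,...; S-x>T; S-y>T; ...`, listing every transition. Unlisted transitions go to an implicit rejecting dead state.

start=s0; accept=s3; s0-p>s0; s0-q>s1; s1-p>s1; s1-q>s2; s2-p>s2; s2-q>s3; s3-p>s3; s3-q>s4; s4-p>s4; s4-q>s0

The only thing that matters is how many `q`s have appeared, reduced mod 5. Use one state per residue: s0 for 0, …, s4 for 4. Reading `q` moves to the next residue; anything else stays put. s3 is accepting.
        p   q  
>  s0   s0  s1 
   s1   s1  s2 
   s2   s2  s3 
 * s3   s3  s4 
   s4   s4  s0 
(> = start, * = accepting)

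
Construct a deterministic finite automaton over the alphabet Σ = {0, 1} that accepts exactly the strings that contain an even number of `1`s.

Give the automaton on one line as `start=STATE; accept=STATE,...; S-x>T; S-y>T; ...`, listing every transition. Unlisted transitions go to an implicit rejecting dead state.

start=A; accept=A; A-0>A; A-1>B; B-0>B; B-1>A

Keep the running count of `1`s modulo 2: each `1` advances along the cycle A → B → A while other symbols loop. Accept at A.
With 2 states:
       0  1 
>* A   A  B 
   B   B  A 
(> = start, * = accepting)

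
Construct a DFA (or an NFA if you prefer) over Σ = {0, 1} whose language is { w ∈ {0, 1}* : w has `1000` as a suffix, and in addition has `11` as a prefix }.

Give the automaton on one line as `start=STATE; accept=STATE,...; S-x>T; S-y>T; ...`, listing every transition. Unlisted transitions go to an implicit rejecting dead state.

start=S0; accept=S10; S0-0>S1; S0-1>S2; S1-0>S1; S1-1>S3; S2-0>S4; S2-1>S5; S3-0>S4; S3-1>S3; S4-0>S6; S4-1>S3; S5-0>S7; S5-1>S5; S6-0>S8; S6-1>S3; S7-0>S9; S7-1>S5; S8-0>S1; S8-1>S3; S9-0>S10; S9-1>S5; S10-0>S11; S10-1>S5; S11-0>S11; S11-1>S5

Run two small machines in parallel and take their product. One (5 states) tracks how much of the suffix `1000` has currently been matched; the other (4 states) tracks whether the input so far still matches the prefix `11`. Each combined state is a pair, one component from each; accept when both components accept.
12 states suffice.
          0    1  
>  S0     S1   S2 
   S1     S1   S3 
   S2     S4   S5 
   S3     S4   S3 
   S4     S6   S3 
   S5     S7   S5 
   S6     S8   S3 
   S7     S9   S5 
   S8     S1   S3 
   S9    S10   S5 
 * S10   S11   S5 
   S11   S11   S5 
(> = start, * = accepting)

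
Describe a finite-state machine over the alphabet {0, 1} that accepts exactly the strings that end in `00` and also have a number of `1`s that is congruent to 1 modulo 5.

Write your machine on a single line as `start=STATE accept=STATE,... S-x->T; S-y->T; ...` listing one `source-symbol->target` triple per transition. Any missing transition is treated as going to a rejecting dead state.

start=q0; accept=q6; q0-0->q1; q0-1->q2; q1-0->q3; q1-1->q2; q2-0->q4; q2-1->q5; q3-0->q3; q3-1->q2; q4-0->q6; q4-1->q5; q5-0->q7; q5-1->q8; q6-0->q6; q6-1->q5; q7-0->q9; q7-1->q8; q8-0->q10; q8-1->q11; q9-0->q9; q9-1->q8; q10-0->q12; q10-1->q11; q11-0->q13; q11-1->q0; q12-0->q12; q12-1->q11; q13-0->q14; q13-1->q0; q14-0->q14; q14-1->q0

Run two small machines in parallel and take their product. The first has 3 states tracking how much of the suffix `00` has currently been matched; the second has 5 states tracking the count of `1`s modulo 5. A product state is a pair (one from each), accepting exactly when both do.
15 states suffice.
          0    1  
>  q0     q1   q2 
   q1     q3   q2 
   q2     q4   q5 
   q3     q3   q2 
   q4     q6   q5 
   q5     q7   q8 
 * q6     q6   q5 
   q7     q9   q8 
   q8    q10  q11 
   q9     q9   q8 
   q10   q12  q11 
   q11   q13   q0 
   q12   q12  q11 
   q13   q14   q0 
   q14   q14   q0 
(> = start, * = accepting)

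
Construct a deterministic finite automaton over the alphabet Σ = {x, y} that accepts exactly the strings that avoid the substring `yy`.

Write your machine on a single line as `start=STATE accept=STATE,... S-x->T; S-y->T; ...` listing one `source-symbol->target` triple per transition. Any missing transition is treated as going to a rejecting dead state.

Track partial matches of the forbidden pattern `yy`. State C is a dead state reached once `yy` has occurred; every other state accepts. A means no part of `yy` is currently matched.
With 3 states:
       x  y 
>* A   A  B 
 * B   A  C 
   C   C  C 
(> = start, * = accepting)

start=A; accept=A,B; A-x->A; A-y->B; B-x->A; B-y->C; C-x->C; C-y->C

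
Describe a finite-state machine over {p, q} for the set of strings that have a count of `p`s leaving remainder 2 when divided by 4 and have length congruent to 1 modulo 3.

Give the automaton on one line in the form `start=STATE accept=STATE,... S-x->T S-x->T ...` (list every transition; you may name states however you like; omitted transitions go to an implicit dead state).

Build one automaton per condition and run them in lockstep. One (4 states) tracks the count of `p`s modulo 4; the other (3 states) tracks the input length modulo 3. Each combined state is a pair, one component from each; accept when both components accept.
A 12-state machine:
       p  q 
>  A   B  C 
   B   D  E 
   C   E  F 
   D   G  H 
   E   H  I 
   F   I  A 
   G   C  J 
   H   J  K 
   I   K  B 
   J   F  L 
 * K   L  D 
   L   A  G 
(> = start, * = accepting)

start=A accept=K A-p->B A-q->C B-p->D B-q->E C-p->E C-q->F D-p->G D-q->H E-p->H E-q->I F-p->I F-q->A G-p->C G-q->J H-p->J H-q->K I-p->K I-q->B J-p->F J-q->L K-p->L K-q->D L-p->A L-q->G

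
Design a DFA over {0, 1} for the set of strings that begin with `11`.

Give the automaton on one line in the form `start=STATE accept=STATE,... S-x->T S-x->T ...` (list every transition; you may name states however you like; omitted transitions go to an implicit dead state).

Check the first 2 symbols one by one: S0 through S1 record how many have matched `11` so far; any wrong symbol goes to the dead state S3. After all 2 match we enter the accepting sink S2.
        0   1  
>  S0   S3  S1 
   S1   S3  S2 
 * S2   S2  S2 
   S3   S3  S3 
(> = start, * = accepting)

start=S0 accept=S2 S0-0->S3 S0-1->S1 S1-0->S3 S1-1->S2 S2-0->S2 S2-1->S2 S3-0->S3 S3-1->S3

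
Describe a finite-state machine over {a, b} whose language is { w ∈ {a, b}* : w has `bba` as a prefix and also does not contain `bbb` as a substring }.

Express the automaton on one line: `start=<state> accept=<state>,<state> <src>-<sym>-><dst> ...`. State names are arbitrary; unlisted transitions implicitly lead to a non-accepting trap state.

Handle the two conditions separately and then intersect. The first has 5 states tracking whether the input so far still matches the prefix `bba`; the second has 4 states tracking partial matches of the forbidden pattern `bbb`. A product state is a pair (one from each), accepting exactly when both do. Equivalent product states are then merged.
A 7-state machine:
        a   b  
>  s0   s1  s2 
   s1   s1  s1 
   s2   s1  s3 
   s3   s4  s1 
 * s4   s4  s5 
 * s5   s4  s6 
 * s6   s4  s1 
(> = start, * = accepting)

start=s0 accept=s4,s5,s6 s0-a->s1 s0-b->s2 s1-a->s1 s1-b->s1 s2-a->s1 s2-b->s3 s3-a->s4 s3-b->s1 s4-a->s4 s4-b->s5 s5-a->s4 s5-b->s6 s6-a->s4 s6-b->s1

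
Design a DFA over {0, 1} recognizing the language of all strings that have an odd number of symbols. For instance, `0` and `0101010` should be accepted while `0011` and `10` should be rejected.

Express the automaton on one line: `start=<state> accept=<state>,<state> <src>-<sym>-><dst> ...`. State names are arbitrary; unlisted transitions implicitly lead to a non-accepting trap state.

Count input length modulo 2: every symbol advances one step around the cycle S0 → S1 → S0. Accept at S1.
        0   1  
>  S0   S1  S1 
 * S1   S0  S0 
(> = start, * = accepting)

start=S0 accept=S1 S0-0->S1 S0-1->S1 S1-0->S0 S1-1->S0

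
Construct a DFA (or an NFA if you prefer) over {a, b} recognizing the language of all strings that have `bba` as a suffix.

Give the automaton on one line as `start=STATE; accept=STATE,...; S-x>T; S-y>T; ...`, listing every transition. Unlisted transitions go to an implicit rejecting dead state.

Remember how much of `bba` the current input suffix matches. State s0 means no match yet; s1 means the last symbol is `b`; s2 means the last 2 symbols are `bb`; s3 means the last 3 symbols are `bba`. Only s3 accepts. On a mismatch, fall back to the longest proper suffix that is still a prefix of `bba`.
        a   b  
>  s0   s0  s1 
   s1   s0  s2 
   s2   s3  s2 
 * s3   s0  s1 
(> = start, * = accepting)

start=s0; accept=s3; s0-a>s0; s0-b>s1; s1-a>s0; s1-b>s2; s2-a>s3; s2-b>s2; s3-a>s0; s3-b>s1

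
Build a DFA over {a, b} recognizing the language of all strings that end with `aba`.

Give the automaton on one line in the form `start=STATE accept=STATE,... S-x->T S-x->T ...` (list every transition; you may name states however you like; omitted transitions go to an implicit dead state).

start=s0 accept=s3 s0-a->s1 s0-b->s0 s1-a->s1 s1-b->s2 s2-a->s3 s2-b->s0 s3-a->s1 s3-b->s2

Remember how much of `aba` the current input suffix matches. State s0 means no match yet; s1 means the last symbol is `a`; s2 means the last 2 symbols are `ab`; s3 means the last 3 symbols are `aba`. Only s3 accepts. On a mismatch, fall back to the longest proper suffix that is still a prefix of `aba`.
With 4 states:
        a   b  
>  s0   s1  s0 
   s1   s1  s2 
   s2   s3  s0 
 * s3   s1  s2 
(> = start, * = accepting)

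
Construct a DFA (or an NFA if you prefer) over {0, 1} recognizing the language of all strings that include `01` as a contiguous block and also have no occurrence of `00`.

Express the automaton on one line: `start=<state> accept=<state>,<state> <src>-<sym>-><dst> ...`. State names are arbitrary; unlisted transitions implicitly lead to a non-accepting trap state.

Build one automaton per condition and run them in lockstep. One (3 states) tracks whether and how much of `01` has been seen; the other (3 states) tracks partial matches of the forbidden pattern `00`. Each combined state is a pair, one component from each; accept when both components accept. Minimizing collapses redundant product states.
With 5 states:
       0  1 
>  A   B  A 
   B   C  D 
   C   C  C 
 * D   E  D 
 * E   C  D 
(> = start, * = accepting)

start=A accept=D,E A-0->B A-1->A B-0->C B-1->D C-0->C C-1->C D-0->E D-1->D E-0->C E-1->D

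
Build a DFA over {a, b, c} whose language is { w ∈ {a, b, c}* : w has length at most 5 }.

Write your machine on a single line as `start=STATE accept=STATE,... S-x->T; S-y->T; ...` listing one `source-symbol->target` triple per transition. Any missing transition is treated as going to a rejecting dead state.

start=s0; accept=s0,s1,s2,s3,s4,s5; s0-a->s1; s0-b->s1; s0-c->s1; s1-a->s2; s1-b->s2; s1-c->s2; s2-a->s3; s2-b->s3; s2-c->s3; s3-a->s4; s3-b->s4; s3-c->s4; s4-a->s5; s4-b->s5; s4-c->s5; s5-a->s6; s5-b->s6; s5-c->s6; s6-a->s6; s6-b->s6; s6-c->s6

Count input length up to 6: every symbol moves from s0 toward s6, which means 'more than 5' and absorbs. Accept from {s0, s1, s2, s3, s4, s5}.
A 7-state machine:
        a   b   c  
>* s0   s1  s1  s1 
 * s1   s2  s2  s2 
 * s2   s3  s3  s3 
 * s3   s4  s4  s4 
 * s4   s5  s5  s5 
 * s5   s6  s6  s6 
   s6   s6  s6  s6 
(> = start, * = accepting)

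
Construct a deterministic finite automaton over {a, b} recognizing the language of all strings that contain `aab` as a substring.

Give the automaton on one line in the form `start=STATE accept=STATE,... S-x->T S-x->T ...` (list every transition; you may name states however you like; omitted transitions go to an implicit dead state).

States S0..S2 record the length of the longest prefix of `aab` that matches the current input suffix. Reaching S3 means `aab` has been seen, and we stay there forever. Accept from S3.
With 4 states:
        a   b  
>  S0   S1  S0 
   S1   S2  S0 
   S2   S2  S3 
 * S3   S3  S3 
(> = start, * = accepting)

start=S0 accept=S3 S0-a->S1 S0-b->S0 S1-a->S2 S1-b->S0 S2-a->S2 S2-b->S3 S3-a->S3 S3-b->S3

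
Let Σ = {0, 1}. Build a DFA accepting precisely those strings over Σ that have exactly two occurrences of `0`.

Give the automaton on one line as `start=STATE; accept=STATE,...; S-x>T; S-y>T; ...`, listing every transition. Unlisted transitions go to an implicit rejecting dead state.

start=s0; accept=s2; s0-0>s1; s0-1>s0; s1-0>s2; s1-1>s1; s2-0>s3; s2-1>s2; s3-0>s3; s3-1>s3

Count `0`s, saturating at 3: states s0 through s2 mean 0 through 2 `0`s seen; s3 means more than 2. Each `0` increments (capped at s3); other symbols loop. Accept from {s2}.
4 states suffice.
        0   1  
>  s0   s1  s0 
   s1   s2  s1 
 * s2   s3  s2 
   s3   s3  s3 
(> = start, * = accepting)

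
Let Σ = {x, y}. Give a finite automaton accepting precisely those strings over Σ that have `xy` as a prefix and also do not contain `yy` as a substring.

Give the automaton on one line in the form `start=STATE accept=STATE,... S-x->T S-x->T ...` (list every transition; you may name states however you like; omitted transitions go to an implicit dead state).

start=s0 accept=s3,s4 s0-x->s1 s0-y->s2 s1-x->s2 s1-y->s3 s2-x->s2 s2-y->s2 s3-x->s4 s3-y->s2 s4-x->s4 s4-y->s3

Build one automaton per condition and run them in lockstep. The first has 4 states tracking whether the input so far still matches the prefix `xy`; the second has 3 states tracking partial matches of the forbidden pattern `yy`. A product state is a pair (one from each), accepting exactly when both do. Minimizing collapses redundant product states.
        x   y  
>  s0   s1  s2 
   s1   s2  s3 
   s2   s2  s2 
 * s3   s4  s2 
 * s4   s4  s3 
(> = start, * = accepting)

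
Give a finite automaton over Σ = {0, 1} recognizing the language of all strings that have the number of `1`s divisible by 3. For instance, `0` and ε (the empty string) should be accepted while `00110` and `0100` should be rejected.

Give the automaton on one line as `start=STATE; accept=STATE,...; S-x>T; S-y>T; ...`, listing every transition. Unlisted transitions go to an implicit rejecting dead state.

The only thing that matters is how many `1`s have appeared, reduced mod 3. Use one state per residue: S0 for 0, …, S2 for 2. Reading `1` moves to the next residue; anything else stays put. S0 is accepting.
        0   1  
>* S0   S0  S1 
   S1   S1  S2 
   S2   S2  S0 
(> = start, * = accepting)

start=S0; accept=S0; S0-0>S0; S0-1>S1; S1-0>S1; S1-1>S2; S2-0>S2; S2-1>S0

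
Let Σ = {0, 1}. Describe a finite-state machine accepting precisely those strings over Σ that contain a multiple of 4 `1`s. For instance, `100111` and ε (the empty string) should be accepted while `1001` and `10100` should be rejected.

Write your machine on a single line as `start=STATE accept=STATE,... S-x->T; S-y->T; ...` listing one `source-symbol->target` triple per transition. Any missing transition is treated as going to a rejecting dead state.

start=q0; accept=q0; q0-0->q0; q0-1->q1; q1-0->q1; q1-1->q2; q2-0->q2; q2-1->q3; q3-0->q3; q3-1->q0

The only thing that matters is how many `1`s have appeared, reduced mod 4. Use one state per residue: q0 for 0, …, q3 for 3. Reading `1` moves to the next residue; anything else stays put. q0 is accepting.
4 states suffice.
        0   1  
>* q0   q0  q1 
   q1   q1  q2 
   q2   q2  q3 
   q3   q3  q0 
(> = start, * = accepting)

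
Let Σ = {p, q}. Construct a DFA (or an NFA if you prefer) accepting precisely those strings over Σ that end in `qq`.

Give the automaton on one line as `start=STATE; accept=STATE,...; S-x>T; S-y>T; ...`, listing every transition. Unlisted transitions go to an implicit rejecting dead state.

start=A; accept=C; A-p>A; A-q>B; B-p>A; B-q>C; C-p>A; C-q>C

Remember how much of `qq` the current input suffix matches. State A means no match yet; B means the last symbol is `q`; C means the last 2 symbols are `qq`. Only C accepts. On a mismatch, fall back to the longest proper suffix that is still a prefix of `qq`.
       p  q 
>  A   A  B 
   B   A  C 
 * C   A  C 
(> = start, * = accepting)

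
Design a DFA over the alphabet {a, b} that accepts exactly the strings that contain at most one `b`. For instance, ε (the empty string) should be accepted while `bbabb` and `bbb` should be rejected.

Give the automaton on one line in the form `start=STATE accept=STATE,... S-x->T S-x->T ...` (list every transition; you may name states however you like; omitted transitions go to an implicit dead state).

start=q0 accept=q0,q1 q0-a->q0 q0-b->q1 q1-a->q1 q1-b->q2 q2-a->q2 q2-b->q2

Only the number of `b`s matters, and only up to 2. Make a chain q0 → q1 → q2 advanced by each `b` (with q2 absorbing); every other symbol self-loops. The accepting set is {q0, q1}.
        a   b  
>* q0   q0  q1 
 * q1   q1  q2 
   q2   q2  q2 
(> = start, * = accepting)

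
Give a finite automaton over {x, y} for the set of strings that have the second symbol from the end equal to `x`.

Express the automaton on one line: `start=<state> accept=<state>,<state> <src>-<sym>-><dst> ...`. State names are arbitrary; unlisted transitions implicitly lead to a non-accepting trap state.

Because acceptance depends on a position counted from the end, the machine has to buffer the most recent 2 symbols. Make each state the string of the last up-to-2 symbols read; on input `x` shift the window left and append `x`. Accept when the buffered window has length 2 and begins with `x`.
With 7 states:
        x   y  
>  q0   q1  q2 
   q1   q3  q4 
   q2   q5  q6 
 * q3   q3  q4 
 * q4   q5  q6 
   q5   q3  q4 
   q6   q5  q6 
(> = start, * = accepting)

start=q0 accept=q3,q4 q0-x->q1 q0-y->q2 q1-x->q3 q1-y->q4 q2-x->q5 q2-y->q6 q3-x->q3 q3-y->q4 q4-x->q5 q4-y->q6 q5-x->q3 q5-y->q4 q6-x->q5 q6-y->q6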